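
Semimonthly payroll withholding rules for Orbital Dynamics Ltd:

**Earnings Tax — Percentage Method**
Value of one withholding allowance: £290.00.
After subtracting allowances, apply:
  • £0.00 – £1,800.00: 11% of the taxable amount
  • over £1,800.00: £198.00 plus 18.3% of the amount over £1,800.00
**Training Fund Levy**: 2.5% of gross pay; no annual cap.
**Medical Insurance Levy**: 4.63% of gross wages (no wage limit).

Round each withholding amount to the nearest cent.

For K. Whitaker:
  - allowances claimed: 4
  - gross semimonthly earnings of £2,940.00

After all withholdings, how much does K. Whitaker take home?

£2,534.58

Earnings Tax: taxable = £2,940.00 − 4×£290.00 = £1,780.00
  11% × £1,780.00 = £195.80
Training Fund Levy: 2.5% × £2,940.00 = £73.50
Medical Insurance Levy: 4.63% × £2,940.00 = £136.12
Total withheld: £195.80 + £73.50 + £136.12 = £405.42
Net pay: £2,940.00 − £405.42 = £2,534.58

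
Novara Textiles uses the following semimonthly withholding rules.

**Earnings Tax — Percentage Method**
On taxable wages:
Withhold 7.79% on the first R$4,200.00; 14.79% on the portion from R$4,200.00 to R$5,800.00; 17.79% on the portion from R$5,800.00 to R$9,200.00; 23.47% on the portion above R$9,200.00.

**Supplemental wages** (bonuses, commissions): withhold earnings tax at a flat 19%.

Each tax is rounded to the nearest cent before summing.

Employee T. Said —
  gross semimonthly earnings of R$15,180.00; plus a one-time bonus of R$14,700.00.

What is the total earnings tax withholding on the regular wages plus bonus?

Earnings Tax: taxable = R$15,180.00
  R$1,168.68 + 23.47% × (R$15,180.00 − R$9,200.00) = R$1,168.68 + 23.47% × R$5,980.00 = R$2,572.19
Supplemental (19% flat on bonus): 19% × R$14,700.00 = R$2,793.00
Total earnings tax: R$2,572.19 + R$2,793.00 = R$5,365.19

R$5,365.19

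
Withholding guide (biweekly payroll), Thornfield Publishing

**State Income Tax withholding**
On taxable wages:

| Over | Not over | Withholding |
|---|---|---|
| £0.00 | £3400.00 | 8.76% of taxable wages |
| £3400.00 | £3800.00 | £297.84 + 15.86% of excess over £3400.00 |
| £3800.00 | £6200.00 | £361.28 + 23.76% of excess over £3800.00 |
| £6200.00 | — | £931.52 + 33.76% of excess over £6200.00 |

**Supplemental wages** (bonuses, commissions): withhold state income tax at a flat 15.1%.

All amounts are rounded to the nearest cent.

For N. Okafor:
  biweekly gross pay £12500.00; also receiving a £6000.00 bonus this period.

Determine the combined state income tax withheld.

£3964.40

State Income Tax: taxable = £12500.00
  £931.52 + 33.76% × (£12500.00 − £6200.00) = £931.52 + 33.76% × £6300.00 = £3058.40
Supplemental (15.1% flat on bonus): 15.1% × £6000.00 = £906.00
Total state income tax: £3058.40 + £906.00 = £3964.40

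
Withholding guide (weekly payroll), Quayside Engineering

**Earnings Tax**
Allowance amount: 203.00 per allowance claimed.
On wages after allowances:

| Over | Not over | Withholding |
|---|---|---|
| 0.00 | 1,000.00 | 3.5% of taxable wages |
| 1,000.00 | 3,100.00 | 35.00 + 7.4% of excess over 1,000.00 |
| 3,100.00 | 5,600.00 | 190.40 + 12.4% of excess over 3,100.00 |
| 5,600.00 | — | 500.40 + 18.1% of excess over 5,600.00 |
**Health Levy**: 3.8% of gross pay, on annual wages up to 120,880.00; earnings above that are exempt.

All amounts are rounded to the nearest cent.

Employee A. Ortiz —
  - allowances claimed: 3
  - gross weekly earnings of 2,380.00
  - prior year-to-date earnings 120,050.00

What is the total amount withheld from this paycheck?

123.59

Earnings Tax: taxable = 2,380.00 − 3×203.00 = 1,771.00
  35.00 + 7.4% × (1,771.00 − 1,000.00) = 35.00 + 7.4% × 771.00 = 92.05
Health Levy: cap 120,880.00 − YTD 120,050.00 = 830.00 subject; 3.8% × 830.00 = 31.54
Total: 92.05 + 31.54 = 123.59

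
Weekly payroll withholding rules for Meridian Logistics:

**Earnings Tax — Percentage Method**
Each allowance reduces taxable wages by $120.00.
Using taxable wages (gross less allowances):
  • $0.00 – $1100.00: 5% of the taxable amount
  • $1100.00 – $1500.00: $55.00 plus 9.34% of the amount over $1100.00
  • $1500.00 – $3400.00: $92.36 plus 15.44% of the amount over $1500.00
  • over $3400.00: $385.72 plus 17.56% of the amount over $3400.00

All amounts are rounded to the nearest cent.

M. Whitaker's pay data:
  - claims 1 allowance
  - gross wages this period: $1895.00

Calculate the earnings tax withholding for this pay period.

Earnings Tax: taxable = $1895.00 − 1×$120.00 = $1775.00
  $92.36 + 15.44% × ($1775.00 − $1500.00) = $92.36 + 15.44% × $275.00 = $134.82

$134.82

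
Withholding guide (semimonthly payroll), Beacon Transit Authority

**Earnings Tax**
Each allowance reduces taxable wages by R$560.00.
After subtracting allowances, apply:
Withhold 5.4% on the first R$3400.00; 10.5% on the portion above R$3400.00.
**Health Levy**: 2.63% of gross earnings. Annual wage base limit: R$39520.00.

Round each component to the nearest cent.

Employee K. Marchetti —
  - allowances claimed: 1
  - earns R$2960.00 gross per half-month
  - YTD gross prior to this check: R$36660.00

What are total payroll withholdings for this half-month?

Earnings Tax: taxable = R$2960.00 − 1×R$560.00 = R$2400.00
  5.4% × R$2400.00 = R$129.60
Health Levy: cap R$39520.00 − YTD R$36660.00 = R$2860.00 subject; 2.63% × R$2860.00 = R$75.22
Total: R$129.60 + R$75.22 = R$204.82

R$204.82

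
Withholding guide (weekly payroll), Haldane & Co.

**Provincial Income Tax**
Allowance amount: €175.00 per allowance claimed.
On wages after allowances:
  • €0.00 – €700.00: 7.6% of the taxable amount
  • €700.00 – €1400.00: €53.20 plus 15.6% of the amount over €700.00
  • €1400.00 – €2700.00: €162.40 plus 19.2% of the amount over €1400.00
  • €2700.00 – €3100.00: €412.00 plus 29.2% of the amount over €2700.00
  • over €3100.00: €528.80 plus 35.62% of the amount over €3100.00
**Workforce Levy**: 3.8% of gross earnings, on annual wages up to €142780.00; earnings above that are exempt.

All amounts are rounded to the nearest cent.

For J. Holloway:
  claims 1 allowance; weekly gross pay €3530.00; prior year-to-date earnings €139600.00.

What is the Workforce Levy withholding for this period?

Workforce Levy: cap €142780.00 − YTD €139600.00 = €3180.00 subject; 3.8% × €3180.00 = €120.84

€120.84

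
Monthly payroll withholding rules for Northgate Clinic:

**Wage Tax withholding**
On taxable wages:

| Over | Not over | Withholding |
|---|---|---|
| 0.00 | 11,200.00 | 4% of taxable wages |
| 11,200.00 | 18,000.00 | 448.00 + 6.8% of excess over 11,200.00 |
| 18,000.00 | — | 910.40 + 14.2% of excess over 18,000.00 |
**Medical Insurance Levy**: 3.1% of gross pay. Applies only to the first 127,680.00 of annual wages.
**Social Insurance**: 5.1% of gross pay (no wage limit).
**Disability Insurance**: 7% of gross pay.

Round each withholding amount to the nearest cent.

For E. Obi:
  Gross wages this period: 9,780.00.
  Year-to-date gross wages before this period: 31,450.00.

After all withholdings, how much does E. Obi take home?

Wage Tax: taxable = 9,780.00
  4% × 9,780.00 = 391.20
Medical Insurance Levy: 3.1% × 9,780.00 = 303.18
Social Insurance: 5.1% × 9,780.00 = 498.78
Disability Insurance: 7% × 9,780.00 = 684.60
Total withheld: 391.20 + 303.18 + 498.78 + 684.60 = 1,877.76
Net pay: 9,780.00 − 1,877.76 = 7,902.24

7,902.24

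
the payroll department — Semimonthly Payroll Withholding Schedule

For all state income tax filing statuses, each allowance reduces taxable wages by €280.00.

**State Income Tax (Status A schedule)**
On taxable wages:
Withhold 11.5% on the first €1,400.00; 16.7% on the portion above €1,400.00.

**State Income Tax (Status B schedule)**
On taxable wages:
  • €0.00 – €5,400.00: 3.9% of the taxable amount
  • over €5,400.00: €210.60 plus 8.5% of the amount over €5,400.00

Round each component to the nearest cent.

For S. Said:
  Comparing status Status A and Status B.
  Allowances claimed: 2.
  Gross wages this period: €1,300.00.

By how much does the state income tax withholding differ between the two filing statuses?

€56.24

State Income Tax (Status A): taxable = €1,300.00 − 2×€280.00 = €740.00
  11.5% × €740.00 = €85.10
State Income Tax (Status B): taxable = €1,300.00 − 2×€280.00 = €740.00
  3.9% × €740.00 = €28.86
Difference: |€85.10 − €28.86| = €56.24 (higher under Status A)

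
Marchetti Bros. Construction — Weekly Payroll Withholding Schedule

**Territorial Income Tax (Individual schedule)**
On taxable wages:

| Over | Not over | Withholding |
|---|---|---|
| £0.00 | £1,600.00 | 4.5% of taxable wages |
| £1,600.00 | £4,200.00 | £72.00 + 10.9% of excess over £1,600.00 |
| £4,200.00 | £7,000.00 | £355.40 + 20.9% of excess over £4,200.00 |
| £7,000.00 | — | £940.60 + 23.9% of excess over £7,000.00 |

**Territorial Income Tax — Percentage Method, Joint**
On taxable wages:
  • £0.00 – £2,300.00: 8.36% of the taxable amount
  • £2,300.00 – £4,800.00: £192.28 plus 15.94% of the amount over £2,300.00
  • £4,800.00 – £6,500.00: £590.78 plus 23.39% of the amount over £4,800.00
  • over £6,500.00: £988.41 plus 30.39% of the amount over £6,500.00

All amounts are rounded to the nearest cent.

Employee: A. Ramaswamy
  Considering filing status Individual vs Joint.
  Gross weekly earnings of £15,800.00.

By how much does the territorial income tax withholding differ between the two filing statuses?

£770.88

Territorial Income Tax (Individual): taxable = £15,800.00
  £940.60 + 23.9% × (£15,800.00 − £7,000.00) = £940.60 + 23.9% × £8,800.00 = £3,043.80
Territorial Income Tax (Joint): taxable = £15,800.00
  £988.41 + 30.39% × (£15,800.00 − £6,500.00) = £988.41 + 30.39% × £9,300.00 = £3,814.68
Difference: |£3,043.80 − £3,814.68| = £770.88 (higher under Joint)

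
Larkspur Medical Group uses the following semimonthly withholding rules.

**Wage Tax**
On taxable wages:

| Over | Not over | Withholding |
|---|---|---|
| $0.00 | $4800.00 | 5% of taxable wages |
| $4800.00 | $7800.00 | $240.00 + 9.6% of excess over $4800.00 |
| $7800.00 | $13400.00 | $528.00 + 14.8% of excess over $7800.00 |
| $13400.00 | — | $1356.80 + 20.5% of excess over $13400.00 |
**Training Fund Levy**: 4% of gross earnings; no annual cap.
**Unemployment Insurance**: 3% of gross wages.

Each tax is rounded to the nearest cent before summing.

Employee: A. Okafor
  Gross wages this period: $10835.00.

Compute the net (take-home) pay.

Wage Tax: taxable = $10835.00
  $528.00 + 14.8% × ($10835.00 − $7800.00) = $528.00 + 14.8% × $3035.00 = $977.18
Training Fund Levy: 4% × $10835.00 = $433.40
Unemployment Insurance: 3% × $10835.00 = $325.05
Total withheld: $977.18 + $433.40 + $325.05 = $1735.63
Net pay: $10835.00 − $1735.63 = $9099.37

$9099.37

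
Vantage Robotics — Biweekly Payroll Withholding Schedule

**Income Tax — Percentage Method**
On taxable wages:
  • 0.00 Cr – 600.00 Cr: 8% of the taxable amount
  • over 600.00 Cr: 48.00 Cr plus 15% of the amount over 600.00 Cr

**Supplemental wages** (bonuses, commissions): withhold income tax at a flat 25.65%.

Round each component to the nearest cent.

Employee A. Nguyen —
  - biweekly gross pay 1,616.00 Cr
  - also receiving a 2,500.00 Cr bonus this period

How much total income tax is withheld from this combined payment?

Income Tax: taxable = 1,616.00 Cr
  48.00 Cr + 15% × (1,616.00 Cr − 600.00 Cr) = 48.00 Cr + 15% × 1,016.00 Cr = 200.40 Cr
Supplemental (25.65% flat on bonus): 25.65% × 2,500.00 Cr = 641.25 Cr
Total income tax: 200.40 Cr + 641.25 Cr = 841.65 Cr

841.65 Cr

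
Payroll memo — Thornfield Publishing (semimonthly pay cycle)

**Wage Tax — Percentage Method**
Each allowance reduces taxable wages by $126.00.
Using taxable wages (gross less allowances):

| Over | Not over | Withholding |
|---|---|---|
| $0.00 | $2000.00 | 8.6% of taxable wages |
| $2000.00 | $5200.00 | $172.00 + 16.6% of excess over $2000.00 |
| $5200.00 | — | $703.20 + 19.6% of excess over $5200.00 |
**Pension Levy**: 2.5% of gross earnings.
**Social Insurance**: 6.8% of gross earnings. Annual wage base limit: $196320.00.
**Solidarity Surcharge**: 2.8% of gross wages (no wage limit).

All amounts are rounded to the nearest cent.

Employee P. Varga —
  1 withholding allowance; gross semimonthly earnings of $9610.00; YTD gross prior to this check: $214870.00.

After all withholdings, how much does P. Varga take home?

$7557.81

Wage Tax: taxable = $9610.00 − 1×$126.00 = $9484.00
  $703.20 + 19.6% × ($9484.00 − $5200.00) = $703.20 + 19.6% × $4284.00 = $1542.86
Pension Levy: 2.5% × $9610.00 = $240.25
Social Insurance: YTD $214870.00 ≥ cap $196320.00 → $0.00
Solidarity Surcharge: 2.8% × $9610.00 = $269.08
Total withheld: $1542.86 + $240.25 + $0.00 + $269.08 = $2052.19
Net pay: $9610.00 − $2052.19 = $7557.81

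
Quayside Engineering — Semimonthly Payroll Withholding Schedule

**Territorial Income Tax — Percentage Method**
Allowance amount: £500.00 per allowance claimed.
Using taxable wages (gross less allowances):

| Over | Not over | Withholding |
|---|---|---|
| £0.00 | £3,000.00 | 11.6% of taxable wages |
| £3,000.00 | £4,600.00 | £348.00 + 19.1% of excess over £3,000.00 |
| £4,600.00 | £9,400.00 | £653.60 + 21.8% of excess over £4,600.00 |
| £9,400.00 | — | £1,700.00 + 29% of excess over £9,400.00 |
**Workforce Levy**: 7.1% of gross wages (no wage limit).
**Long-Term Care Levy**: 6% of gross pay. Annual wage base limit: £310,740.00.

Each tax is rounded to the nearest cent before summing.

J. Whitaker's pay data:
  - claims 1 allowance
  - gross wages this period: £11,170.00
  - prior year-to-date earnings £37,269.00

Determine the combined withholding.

Territorial Income Tax: taxable = £11,170.00 − 1×£500.00 = £10,670.00
  £1,700.00 + 29% × (£10,670.00 − £9,400.00) = £1,700.00 + 29% × £1,270.00 = £2,068.30
Workforce Levy: 7.1% × £11,170.00 = £793.07
Long-Term Care Levy: 6% × £11,170.00 = £670.20
Total: £2,068.30 + £793.07 + £670.20 = £3,531.57

£3,531.57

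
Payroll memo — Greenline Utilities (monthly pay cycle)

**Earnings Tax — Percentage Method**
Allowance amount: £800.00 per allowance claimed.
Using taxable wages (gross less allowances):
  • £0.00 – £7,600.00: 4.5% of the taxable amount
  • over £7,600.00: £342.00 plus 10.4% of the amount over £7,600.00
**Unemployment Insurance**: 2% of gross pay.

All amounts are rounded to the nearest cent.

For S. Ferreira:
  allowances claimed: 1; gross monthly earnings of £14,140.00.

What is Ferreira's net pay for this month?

£12,918.24

Earnings Tax: taxable = £14,140.00 − 1×£800.00 = £13,340.00
  £342.00 + 10.4% × (£13,340.00 − £7,600.00) = £342.00 + 10.4% × £5,740.00 = £938.96
Unemployment Insurance: 2% × £14,140.00 = £282.80
Total withheld: £938.96 + £282.80 = £1,221.76
Net pay: £14,140.00 − £1,221.76 = £12,918.24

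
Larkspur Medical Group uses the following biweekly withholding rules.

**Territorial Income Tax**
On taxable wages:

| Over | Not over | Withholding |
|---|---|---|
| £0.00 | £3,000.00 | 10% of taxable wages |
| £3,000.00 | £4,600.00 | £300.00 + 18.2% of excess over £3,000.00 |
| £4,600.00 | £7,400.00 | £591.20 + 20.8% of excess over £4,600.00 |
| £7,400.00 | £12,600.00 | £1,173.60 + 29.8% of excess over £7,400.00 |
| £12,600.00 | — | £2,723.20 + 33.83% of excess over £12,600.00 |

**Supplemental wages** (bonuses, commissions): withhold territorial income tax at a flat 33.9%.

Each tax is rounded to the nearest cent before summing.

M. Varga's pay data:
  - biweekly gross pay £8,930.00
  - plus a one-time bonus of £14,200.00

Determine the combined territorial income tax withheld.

Territorial Income Tax: taxable = £8,930.00
  £1,173.60 + 29.8% × (£8,930.00 − £7,400.00) = £1,173.60 + 29.8% × £1,530.00 = £1,629.54
Supplemental (33.9% flat on bonus): 33.9% × £14,200.00 = £4,813.80
Total territorial income tax: £1,629.54 + £4,813.80 = £6,443.34

£6,443.34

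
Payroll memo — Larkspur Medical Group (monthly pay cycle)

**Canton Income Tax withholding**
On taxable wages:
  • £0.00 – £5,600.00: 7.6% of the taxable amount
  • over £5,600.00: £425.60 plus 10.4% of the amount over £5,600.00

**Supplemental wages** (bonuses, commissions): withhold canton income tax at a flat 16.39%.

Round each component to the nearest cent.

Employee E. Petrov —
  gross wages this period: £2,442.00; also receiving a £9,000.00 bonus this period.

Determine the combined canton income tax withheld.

Canton Income Tax: taxable = £2,442.00
  7.6% × £2,442.00 = £185.59
Supplemental (16.39% flat on bonus): 16.39% × £9,000.00 = £1,475.10
Total canton income tax: £185.59 + £1,475.10 = £1,660.69

£1,660.69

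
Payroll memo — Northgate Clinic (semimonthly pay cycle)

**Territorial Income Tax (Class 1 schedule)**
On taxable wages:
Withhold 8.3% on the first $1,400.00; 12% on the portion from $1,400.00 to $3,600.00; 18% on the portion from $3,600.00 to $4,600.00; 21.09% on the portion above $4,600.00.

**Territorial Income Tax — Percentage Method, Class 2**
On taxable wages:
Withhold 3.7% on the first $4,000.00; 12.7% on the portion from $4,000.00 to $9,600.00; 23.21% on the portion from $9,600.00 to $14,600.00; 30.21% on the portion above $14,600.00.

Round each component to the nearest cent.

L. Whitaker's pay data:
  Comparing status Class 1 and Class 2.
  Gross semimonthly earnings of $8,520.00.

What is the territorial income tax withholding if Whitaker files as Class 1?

Territorial Income Tax (Class 1): taxable = $8,520.00
  $560.20 + 21.09% × ($8,520.00 − $4,600.00) = $560.20 + 21.09% × $3,920.00 = $1,386.93

$1,386.93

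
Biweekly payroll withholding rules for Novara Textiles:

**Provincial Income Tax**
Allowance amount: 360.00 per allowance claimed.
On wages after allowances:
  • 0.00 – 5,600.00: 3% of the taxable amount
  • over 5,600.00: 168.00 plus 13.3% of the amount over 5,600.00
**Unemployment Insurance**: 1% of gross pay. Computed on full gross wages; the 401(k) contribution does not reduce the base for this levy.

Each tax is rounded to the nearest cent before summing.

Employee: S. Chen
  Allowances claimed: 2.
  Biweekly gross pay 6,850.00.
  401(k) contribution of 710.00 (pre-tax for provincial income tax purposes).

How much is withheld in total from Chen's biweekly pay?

Provincial Income Tax: taxable = 6,850.00 − 710.00 − 2×360.00 = 5,420.00
  3% × 5,420.00 = 162.60
Unemployment Insurance: 1% × 6,850.00 = 68.50
Total: 162.60 + 68.50 = 231.10

231.10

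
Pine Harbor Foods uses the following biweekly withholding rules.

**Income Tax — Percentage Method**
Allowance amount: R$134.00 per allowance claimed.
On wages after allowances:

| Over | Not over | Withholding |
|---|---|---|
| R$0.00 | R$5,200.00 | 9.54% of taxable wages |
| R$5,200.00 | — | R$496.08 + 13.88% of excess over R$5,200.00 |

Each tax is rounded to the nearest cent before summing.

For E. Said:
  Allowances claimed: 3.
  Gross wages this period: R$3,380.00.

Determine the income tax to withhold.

R$284.10

Income Tax: taxable = R$3,380.00 − 3×R$134.00 = R$2,978.00
  9.54% × R$2,978.00 = R$284.10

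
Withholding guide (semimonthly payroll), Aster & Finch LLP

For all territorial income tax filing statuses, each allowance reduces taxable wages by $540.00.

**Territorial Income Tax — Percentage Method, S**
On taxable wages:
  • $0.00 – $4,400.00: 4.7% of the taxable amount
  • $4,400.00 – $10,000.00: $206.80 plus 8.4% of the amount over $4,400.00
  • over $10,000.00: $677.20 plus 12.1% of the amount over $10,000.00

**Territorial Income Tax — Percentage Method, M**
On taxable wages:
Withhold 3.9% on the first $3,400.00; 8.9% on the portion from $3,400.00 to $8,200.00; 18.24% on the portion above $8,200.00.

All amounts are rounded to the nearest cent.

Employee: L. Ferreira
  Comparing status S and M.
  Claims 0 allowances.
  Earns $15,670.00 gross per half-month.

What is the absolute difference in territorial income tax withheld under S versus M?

$559.06

Territorial Income Tax (S): taxable = $15,670.00
  $677.20 + 12.1% × ($15,670.00 − $10,000.00) = $677.20 + 12.1% × $5,670.00 = $1,363.27
Territorial Income Tax (M): taxable = $15,670.00
  $559.80 + 18.24% × ($15,670.00 − $8,200.00) = $559.80 + 18.24% × $7,470.00 = $1,922.33
Difference: |$1,363.27 − $1,922.33| = $559.06 (higher under M)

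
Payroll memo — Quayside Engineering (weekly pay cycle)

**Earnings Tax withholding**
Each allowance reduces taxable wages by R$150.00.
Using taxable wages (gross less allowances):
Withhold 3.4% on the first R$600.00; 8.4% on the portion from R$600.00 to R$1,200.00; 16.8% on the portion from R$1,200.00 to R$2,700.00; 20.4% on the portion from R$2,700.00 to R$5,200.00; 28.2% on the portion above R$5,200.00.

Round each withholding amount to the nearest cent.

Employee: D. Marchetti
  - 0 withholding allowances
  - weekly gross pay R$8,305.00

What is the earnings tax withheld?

Earnings Tax: taxable = R$8,305.00
  R$832.80 + 28.2% × (R$8,305.00 − R$5,200.00) = R$832.80 + 28.2% × R$3,105.00 = R$1,708.41

R$1,708.41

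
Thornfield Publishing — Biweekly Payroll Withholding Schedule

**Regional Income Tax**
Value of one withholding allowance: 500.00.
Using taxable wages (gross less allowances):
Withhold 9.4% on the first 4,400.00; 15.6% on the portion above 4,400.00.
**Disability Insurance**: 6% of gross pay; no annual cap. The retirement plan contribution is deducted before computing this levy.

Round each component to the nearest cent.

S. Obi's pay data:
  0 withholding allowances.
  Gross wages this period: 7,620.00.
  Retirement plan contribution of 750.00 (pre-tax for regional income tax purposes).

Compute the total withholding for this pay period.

1,211.12

Regional Income Tax: taxable = 7,620.00 − 750.00 = 6,870.00
  413.60 + 15.6% × (6,870.00 − 4,400.00) = 413.60 + 15.6% × 2,470.00 = 798.92
Disability Insurance: 6% × 6,870.00 = 412.20
Total: 798.92 + 412.20 = 1,211.12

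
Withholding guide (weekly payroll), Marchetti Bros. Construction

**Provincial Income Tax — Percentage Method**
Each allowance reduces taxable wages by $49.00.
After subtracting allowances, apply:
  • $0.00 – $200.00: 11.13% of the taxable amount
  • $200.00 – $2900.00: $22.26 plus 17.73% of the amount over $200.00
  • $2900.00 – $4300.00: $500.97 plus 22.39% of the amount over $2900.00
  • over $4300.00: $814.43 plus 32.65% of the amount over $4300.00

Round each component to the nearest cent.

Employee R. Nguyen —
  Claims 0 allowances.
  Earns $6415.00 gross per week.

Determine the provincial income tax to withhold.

$1504.98

Provincial Income Tax: taxable = $6415.00
  $814.43 + 32.65% × ($6415.00 − $4300.00) = $814.43 + 32.65% × $2115.00 = $1504.98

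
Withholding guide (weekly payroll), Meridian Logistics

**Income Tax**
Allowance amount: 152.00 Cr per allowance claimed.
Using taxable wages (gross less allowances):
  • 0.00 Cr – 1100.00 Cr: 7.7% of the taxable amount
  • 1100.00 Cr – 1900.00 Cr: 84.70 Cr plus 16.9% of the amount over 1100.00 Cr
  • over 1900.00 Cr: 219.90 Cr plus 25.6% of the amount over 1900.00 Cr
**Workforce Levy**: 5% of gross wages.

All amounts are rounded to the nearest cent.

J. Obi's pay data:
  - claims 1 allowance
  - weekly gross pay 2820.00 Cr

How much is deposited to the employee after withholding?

2262.49 Cr

Income Tax: taxable = 2820.00 Cr − 1×152.00 Cr = 2668.00 Cr
  219.90 Cr + 25.6% × (2668.00 Cr − 1900.00 Cr) = 219.90 Cr + 25.6% × 768.00 Cr = 416.51 Cr
Workforce Levy: 5% × 2820.00 Cr = 141.00 Cr
Total withheld: 416.51 Cr + 141.00 Cr = 557.51 Cr
Net pay: 2820.00 Cr − 557.51 Cr = 2262.49 Cr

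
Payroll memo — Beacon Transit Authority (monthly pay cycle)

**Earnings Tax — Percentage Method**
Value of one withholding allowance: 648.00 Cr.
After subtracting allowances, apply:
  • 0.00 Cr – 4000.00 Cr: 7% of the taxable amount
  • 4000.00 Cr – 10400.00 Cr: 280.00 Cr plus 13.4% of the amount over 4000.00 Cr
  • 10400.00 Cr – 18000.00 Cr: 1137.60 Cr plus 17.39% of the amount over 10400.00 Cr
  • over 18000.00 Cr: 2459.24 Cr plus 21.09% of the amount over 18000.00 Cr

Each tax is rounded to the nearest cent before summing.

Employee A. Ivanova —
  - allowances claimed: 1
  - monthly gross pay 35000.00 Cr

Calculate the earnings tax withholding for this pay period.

Earnings Tax: taxable = 35000.00 Cr − 1×648.00 Cr = 34352.00 Cr
  2459.24 Cr + 21.09% × (34352.00 Cr − 18000.00 Cr) = 2459.24 Cr + 21.09% × 16352.00 Cr = 5907.88 Cr

5907.88 Cr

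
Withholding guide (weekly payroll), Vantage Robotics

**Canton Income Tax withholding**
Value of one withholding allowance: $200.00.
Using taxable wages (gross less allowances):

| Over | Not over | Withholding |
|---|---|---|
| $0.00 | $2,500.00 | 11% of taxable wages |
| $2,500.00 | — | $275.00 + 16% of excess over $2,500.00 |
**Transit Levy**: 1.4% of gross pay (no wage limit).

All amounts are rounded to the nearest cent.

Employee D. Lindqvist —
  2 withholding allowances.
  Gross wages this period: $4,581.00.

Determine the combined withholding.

Canton Income Tax: taxable = $4,581.00 − 2×$200.00 = $4,181.00
  $275.00 + 16% × ($4,181.00 − $2,500.00) = $275.00 + 16% × $1,681.00 = $543.96
Transit Levy: 1.4% × $4,581.00 = $64.13
Total: $543.96 + $64.13 = $608.09

$608.09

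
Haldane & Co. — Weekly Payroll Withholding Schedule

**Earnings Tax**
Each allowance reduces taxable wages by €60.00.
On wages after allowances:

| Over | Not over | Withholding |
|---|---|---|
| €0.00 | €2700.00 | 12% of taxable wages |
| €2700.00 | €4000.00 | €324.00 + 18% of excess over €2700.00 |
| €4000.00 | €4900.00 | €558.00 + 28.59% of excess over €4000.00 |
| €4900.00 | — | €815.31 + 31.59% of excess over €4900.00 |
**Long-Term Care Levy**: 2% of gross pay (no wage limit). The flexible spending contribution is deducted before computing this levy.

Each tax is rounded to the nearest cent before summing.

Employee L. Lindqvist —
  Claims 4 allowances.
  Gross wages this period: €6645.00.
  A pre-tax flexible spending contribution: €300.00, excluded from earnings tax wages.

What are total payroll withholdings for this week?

€1322.87

Earnings Tax: taxable = €6645.00 − €300.00 − 4×€60.00 = €6105.00
  €815.31 + 31.59% × (€6105.00 − €4900.00) = €815.31 + 31.59% × €1205.00 = €1195.97
Long-Term Care Levy: 2% × €6345.00 = €126.90
Total: €1195.97 + €126.90 = €1322.87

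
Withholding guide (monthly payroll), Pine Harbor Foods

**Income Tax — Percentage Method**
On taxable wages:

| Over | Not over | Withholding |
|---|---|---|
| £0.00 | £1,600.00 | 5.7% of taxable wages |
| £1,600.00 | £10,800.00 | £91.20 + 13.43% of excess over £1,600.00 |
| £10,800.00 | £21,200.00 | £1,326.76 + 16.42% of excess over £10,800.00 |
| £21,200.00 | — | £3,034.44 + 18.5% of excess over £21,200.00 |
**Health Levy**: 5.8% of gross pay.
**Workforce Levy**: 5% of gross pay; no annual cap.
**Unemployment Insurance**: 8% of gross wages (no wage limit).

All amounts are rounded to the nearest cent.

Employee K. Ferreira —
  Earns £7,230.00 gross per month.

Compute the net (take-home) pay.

Income Tax: taxable = £7,230.00
  £91.20 + 13.43% × (£7,230.00 − £1,600.00) = £91.20 + 13.43% × £5,630.00 = £847.31
Health Levy: 5.8% × £7,230.00 = £419.34
Workforce Levy: 5% × £7,230.00 = £361.50
Unemployment Insurance: 8% × £7,230.00 = £578.40
Total withheld: £847.31 + £419.34 + £361.50 + £578.40 = £2,206.55
Net pay: £7,230.00 − £2,206.55 = £5,023.45

£5,023.45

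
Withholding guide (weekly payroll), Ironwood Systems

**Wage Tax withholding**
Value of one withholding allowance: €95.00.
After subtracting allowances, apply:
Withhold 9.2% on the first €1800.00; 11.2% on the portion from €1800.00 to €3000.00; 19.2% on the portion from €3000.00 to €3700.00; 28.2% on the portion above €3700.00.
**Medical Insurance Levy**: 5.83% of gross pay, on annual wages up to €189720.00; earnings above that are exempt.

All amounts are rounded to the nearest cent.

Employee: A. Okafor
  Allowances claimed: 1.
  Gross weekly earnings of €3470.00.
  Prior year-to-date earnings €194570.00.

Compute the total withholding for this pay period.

Wage Tax: taxable = €3470.00 − 1×€95.00 = €3375.00
  €300.00 + 19.2% × (€3375.00 − €3000.00) = €300.00 + 19.2% × €375.00 = €372.00
Medical Insurance Levy: YTD €194570.00 ≥ cap €189720.00 → €0.00
Total: €372.00 + €0.00 = €372.00

€372.00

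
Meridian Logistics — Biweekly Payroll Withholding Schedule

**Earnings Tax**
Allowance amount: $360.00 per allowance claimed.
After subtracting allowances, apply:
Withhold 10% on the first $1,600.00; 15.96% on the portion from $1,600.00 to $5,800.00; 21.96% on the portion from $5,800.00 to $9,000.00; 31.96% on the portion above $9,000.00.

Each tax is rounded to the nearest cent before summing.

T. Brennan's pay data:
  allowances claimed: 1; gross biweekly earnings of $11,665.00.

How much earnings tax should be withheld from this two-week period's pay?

$2,269.72

Earnings Tax: taxable = $11,665.00 − 1×$360.00 = $11,305.00
  $1,533.04 + 31.96% × ($11,305.00 − $9,000.00) = $1,533.04 + 31.96% × $2,305.00 = $2,269.72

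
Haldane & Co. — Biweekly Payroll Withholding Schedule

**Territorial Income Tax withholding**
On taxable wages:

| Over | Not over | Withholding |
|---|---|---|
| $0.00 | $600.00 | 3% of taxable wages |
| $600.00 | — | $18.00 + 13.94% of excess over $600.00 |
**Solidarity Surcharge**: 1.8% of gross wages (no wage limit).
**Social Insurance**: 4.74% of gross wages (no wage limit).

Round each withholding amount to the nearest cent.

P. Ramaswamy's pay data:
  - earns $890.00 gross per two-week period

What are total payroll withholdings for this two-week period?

$116.64

Territorial Income Tax: taxable = $890.00
  $18.00 + 13.94% × ($890.00 − $600.00) = $18.00 + 13.94% × $290.00 = $58.43
Solidarity Surcharge: 1.8% × $890.00 = $16.02
Social Insurance: 4.74% × $890.00 = $42.19
Total: $58.43 + $16.02 + $42.19 = $116.64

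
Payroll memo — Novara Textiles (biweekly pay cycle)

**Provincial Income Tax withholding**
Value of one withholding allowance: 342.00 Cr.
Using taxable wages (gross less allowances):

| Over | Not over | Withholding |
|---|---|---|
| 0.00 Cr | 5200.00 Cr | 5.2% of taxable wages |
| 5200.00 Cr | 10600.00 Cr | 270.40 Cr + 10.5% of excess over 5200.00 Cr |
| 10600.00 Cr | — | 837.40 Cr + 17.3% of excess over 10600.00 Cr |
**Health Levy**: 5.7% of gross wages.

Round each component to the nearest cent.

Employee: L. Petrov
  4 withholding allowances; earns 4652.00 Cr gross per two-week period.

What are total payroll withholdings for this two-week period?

435.93 Cr

Provincial Income Tax: taxable = 4652.00 Cr − 4×342.00 Cr = 3284.00 Cr
  5.2% × 3284.00 Cr = 170.77 Cr
Health Levy: 5.7% × 4652.00 Cr = 265.16 Cr
Total: 170.77 Cr + 265.16 Cr = 435.93 Cr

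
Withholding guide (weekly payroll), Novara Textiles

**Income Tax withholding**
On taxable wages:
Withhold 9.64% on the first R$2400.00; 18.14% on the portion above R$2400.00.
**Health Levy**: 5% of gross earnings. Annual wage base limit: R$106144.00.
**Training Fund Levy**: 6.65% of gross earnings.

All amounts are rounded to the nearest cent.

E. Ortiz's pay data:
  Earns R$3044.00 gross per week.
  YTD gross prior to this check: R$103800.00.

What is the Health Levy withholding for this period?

Health Levy: cap R$106144.00 − YTD R$103800.00 = R$2344.00 subject; 5% × R$2344.00 = R$117.20

R$117.20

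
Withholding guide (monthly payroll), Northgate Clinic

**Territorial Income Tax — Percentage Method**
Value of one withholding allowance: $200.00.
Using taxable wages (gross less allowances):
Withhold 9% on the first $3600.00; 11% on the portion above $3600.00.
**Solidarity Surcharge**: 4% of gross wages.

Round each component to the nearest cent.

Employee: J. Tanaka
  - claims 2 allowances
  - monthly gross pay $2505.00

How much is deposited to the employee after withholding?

$2215.35

Territorial Income Tax: taxable = $2505.00 − 2×$200.00 = $2105.00
  9% × $2105.00 = $189.45
Solidarity Surcharge: 4% × $2505.00 = $100.20
Total withheld: $189.45 + $100.20 = $289.65
Net pay: $2505.00 − $289.65 = $2215.35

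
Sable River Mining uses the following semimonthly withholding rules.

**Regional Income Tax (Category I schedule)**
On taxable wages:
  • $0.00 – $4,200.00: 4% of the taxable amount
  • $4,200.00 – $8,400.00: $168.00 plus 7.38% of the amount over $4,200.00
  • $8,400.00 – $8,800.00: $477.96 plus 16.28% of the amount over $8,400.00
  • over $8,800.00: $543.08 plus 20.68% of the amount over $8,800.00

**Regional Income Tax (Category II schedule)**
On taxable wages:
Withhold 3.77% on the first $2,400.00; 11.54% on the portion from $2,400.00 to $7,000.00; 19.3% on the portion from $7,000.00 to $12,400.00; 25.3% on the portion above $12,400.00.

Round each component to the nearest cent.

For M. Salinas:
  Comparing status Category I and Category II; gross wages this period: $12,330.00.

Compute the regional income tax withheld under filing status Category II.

$1,650.01

Regional Income Tax (Category II): taxable = $12,330.00
  $621.32 + 19.3% × ($12,330.00 − $7,000.00) = $621.32 + 19.3% × $5,330.00 = $1,650.01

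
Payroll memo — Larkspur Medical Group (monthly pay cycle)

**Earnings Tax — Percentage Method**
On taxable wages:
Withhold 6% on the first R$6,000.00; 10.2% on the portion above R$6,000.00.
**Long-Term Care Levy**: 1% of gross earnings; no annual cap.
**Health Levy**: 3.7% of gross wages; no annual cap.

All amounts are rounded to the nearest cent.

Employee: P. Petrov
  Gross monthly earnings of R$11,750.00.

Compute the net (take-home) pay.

R$10,251.25

Earnings Tax: taxable = R$11,750.00
  R$360.00 + 10.2% × (R$11,750.00 − R$6,000.00) = R$360.00 + 10.2% × R$5,750.00 = R$946.50
Long-Term Care Levy: 1% × R$11,750.00 = R$117.50
Health Levy: 3.7% × R$11,750.00 = R$434.75
Total withheld: R$946.50 + R$117.50 + R$434.75 = R$1,498.75
Net pay: R$11,750.00 − R$1,498.75 = R$10,251.25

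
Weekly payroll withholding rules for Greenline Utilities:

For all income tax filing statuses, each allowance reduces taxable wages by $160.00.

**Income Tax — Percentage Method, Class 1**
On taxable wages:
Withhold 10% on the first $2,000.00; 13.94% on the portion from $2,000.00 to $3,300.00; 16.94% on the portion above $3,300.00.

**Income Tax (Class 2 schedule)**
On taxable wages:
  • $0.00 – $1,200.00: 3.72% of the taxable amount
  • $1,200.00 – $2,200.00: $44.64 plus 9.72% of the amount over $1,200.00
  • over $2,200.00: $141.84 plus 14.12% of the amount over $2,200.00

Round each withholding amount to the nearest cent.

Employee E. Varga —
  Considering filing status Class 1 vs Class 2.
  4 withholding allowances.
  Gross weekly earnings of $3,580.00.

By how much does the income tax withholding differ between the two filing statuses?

$84.71

Income Tax (Class 1): taxable = $3,580.00 − 4×$160.00 = $2,940.00
  $200.00 + 13.94% × ($2,940.00 − $2,000.00) = $200.00 + 13.94% × $940.00 = $331.04
Income Tax (Class 2): taxable = $3,580.00 − 4×$160.00 = $2,940.00
  $141.84 + 14.12% × ($2,940.00 − $2,200.00) = $141.84 + 14.12% × $740.00 = $246.33
Difference: |$331.04 − $246.33| = $84.71 (higher under Class 1)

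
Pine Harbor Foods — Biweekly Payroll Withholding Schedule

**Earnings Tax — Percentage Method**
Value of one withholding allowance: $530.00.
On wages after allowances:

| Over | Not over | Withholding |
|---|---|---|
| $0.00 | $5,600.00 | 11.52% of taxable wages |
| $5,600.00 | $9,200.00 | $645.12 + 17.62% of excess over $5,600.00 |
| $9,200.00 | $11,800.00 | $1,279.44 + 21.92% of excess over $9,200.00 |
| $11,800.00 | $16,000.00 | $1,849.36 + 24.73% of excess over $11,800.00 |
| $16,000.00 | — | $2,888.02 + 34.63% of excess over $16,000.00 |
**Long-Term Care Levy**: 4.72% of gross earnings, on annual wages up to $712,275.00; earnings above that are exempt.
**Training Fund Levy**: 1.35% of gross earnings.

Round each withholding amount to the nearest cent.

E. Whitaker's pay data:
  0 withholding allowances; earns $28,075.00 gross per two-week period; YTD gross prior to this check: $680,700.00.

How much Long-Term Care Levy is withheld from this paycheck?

Long-Term Care Levy: 4.72% × $28,075.00 = $1,325.14

$1,325.14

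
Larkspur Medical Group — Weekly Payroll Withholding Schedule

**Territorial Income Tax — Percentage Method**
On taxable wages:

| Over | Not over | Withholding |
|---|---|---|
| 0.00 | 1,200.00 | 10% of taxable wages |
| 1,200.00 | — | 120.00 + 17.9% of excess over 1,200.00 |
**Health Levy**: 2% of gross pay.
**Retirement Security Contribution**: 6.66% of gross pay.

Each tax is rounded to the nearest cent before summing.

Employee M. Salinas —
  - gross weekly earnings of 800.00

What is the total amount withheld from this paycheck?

149.28

Territorial Income Tax: taxable = 800.00
  10% × 800.00 = 80.00
Health Levy: 2% × 800.00 = 16.00
Retirement Security Contribution: 6.66% × 800.00 = 53.28
Total: 80.00 + 16.00 + 53.28 = 149.28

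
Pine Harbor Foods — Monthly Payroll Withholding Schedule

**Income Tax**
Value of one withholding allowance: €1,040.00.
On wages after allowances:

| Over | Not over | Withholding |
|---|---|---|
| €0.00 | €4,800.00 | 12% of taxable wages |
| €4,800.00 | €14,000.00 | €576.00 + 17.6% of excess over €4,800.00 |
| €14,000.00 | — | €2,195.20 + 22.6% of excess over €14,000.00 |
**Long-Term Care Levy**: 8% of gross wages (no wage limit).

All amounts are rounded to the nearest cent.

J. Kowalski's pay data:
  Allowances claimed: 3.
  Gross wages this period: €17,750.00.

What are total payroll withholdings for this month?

Income Tax: taxable = €17,750.00 − 3×€1,040.00 = €14,630.00
  €2,195.20 + 22.6% × (€14,630.00 − €14,000.00) = €2,195.20 + 22.6% × €630.00 = €2,337.58
Long-Term Care Levy: 8% × €17,750.00 = €1,420.00
Total: €2,337.58 + €1,420.00 = €3,757.58

€3,757.58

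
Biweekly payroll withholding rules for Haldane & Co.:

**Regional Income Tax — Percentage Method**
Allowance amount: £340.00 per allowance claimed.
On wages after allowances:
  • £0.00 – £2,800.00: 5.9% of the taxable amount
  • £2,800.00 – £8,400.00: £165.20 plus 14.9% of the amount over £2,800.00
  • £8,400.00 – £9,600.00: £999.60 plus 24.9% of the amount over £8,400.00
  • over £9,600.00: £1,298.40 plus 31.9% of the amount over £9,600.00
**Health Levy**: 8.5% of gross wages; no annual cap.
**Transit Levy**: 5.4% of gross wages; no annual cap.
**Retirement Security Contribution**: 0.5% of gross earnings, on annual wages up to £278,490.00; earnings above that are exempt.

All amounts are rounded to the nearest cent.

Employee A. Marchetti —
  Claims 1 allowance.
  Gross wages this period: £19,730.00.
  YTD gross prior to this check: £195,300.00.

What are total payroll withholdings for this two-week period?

£7,262.53

Regional Income Tax: taxable = £19,730.00 − 1×£340.00 = £19,390.00
  £1,298.40 + 31.9% × (£19,390.00 − £9,600.00) = £1,298.40 + 31.9% × £9,790.00 = £4,421.41
Health Levy: 8.5% × £19,730.00 = £1,677.05
Transit Levy: 5.4% × £19,730.00 = £1,065.42
Retirement Security Contribution: 0.5% × £19,730.00 = £98.65
Total: £4,421.41 + £1,677.05 + £1,065.42 + £98.65 = £7,262.53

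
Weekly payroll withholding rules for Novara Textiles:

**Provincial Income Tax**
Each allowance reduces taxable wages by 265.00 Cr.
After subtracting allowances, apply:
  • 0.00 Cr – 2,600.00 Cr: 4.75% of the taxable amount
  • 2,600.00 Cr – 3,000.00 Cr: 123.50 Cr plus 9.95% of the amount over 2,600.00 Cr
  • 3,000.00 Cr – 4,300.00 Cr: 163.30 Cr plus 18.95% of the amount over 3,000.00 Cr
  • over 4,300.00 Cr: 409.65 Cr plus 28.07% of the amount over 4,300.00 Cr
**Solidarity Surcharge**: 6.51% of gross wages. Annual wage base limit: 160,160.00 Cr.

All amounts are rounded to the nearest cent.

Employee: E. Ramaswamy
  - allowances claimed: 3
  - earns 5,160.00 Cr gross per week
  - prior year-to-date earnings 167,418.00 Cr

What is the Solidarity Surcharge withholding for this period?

0.00 Cr

Solidarity Surcharge: YTD 167,418.00 Cr ≥ cap 160,160.00 Cr → 0.00 Cr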